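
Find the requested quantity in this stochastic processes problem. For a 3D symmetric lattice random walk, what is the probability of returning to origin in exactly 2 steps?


P(return in 2 steps) = P(reverse first step) = 1/(2d)
= 1/6
= 0.1667

0.1667


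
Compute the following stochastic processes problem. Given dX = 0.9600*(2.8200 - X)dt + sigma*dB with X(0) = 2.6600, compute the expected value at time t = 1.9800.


E[X(t)] = mu + (X(0) - mu)*exp(-theta*t)
= 2.8200 + (2.6600 - 2.8200)*exp(-0.9600*1.9800)
= 2.8200 + -0.1600 * 0.1494
= 2.7961

2.7961


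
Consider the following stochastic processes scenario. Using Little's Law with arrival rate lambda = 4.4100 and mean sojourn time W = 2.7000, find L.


Little's Law: L = lambda * W
= 4.4100 * 2.7000
= 11.9070

11.9070


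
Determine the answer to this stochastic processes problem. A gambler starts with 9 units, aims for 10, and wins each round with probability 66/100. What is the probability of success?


Gambler's ruin formula:
r = q/p = 0.3400/0.6600 = 0.5152
P(win) = (1 - r^i)/(1 - r^N)
= (1 - 0.5152^9)/(1 - 0.5152^10)
= 0.9988

0.9988


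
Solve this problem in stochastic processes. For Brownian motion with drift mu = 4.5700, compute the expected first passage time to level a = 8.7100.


Expected first passage time = a/mu
= 8.7100/4.5700
= 1.9059

1.9059


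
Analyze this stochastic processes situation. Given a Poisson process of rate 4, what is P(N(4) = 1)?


P(N(t)=k) = (lambda*t)^k * exp(-lambda*t) / k!
lambda*t = 16
= 16^1 * exp(-16) / 1!
= 16 * 1.1254e-07 / 1
= 1.8006e-06

1.8006e-06


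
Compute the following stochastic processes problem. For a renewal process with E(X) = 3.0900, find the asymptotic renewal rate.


Long-run renewal rate = 1/E(X)
= 1/3.0900
= 0.3236

0.3236


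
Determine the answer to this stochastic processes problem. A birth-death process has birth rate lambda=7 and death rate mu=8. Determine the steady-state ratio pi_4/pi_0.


For birth-death process, pi_n/pi_0 = (lambda/mu)^n
= (7/8)^4
= 0.5862

0.5862


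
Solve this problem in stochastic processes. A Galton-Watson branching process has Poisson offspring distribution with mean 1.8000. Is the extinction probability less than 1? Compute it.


Since mu = 1.8000 > 1, extinction prob q < 1.
Solve s = exp(mu*(s-1)) iteratively.
q = 0.2676

0.2676


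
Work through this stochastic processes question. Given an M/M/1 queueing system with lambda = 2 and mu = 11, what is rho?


rho = lambda/mu
= 2/11
= 0.1818

0.1818


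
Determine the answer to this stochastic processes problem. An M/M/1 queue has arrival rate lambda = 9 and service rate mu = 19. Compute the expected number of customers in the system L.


rho = 9/19 = 0.4737
L = rho/(1-rho)
= 0.4737/0.5263
= 0.9000

0.9000


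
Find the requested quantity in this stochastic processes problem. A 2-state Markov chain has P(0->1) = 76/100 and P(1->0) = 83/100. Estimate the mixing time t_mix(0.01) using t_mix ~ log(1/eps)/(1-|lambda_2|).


lambda_2 = |1 - p01 - p10| = |1 - 0.7600 - 0.8300| = 0.5900
t_mix ~ log(1/eps)/(1 - |lambda_2|)
= log(100)/(1 - 0.5900) = 4.6052/0.4100
= 11.2321

11.2321


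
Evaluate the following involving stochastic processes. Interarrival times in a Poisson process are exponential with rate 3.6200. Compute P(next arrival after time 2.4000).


P(X > t) = exp(-lambda * t)
= exp(-3.6200 * 2.4000)
= exp(-8.6880) = 1.6860e-04

1.6860e-04


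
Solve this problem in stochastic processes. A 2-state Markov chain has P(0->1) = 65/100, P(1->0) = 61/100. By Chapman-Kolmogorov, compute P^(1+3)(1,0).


P^4 = P^1 * P^3
Computing via matrix multiplication of the transition matrix.
Entry (1,0) of P^4 = 0.4819

0.4819


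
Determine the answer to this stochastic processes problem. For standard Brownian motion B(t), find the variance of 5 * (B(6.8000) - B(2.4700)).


Var(alpha*(B(t)-B(s))) = alpha^2 * (t-s)
= 5^2 * (6.8000 - 2.4700)
= 25 * 4.3300
= 108.2500

108.2500


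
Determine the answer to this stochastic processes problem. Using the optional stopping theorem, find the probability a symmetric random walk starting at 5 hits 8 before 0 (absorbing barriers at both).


By optional stopping theorem: E(M at tau) = M(0) = 5
P(hit 8)*8 + P(hit 0)*0 = 5
P(hit 8) = (5 - 0)/(8 - 0) = 5/8 = 0.6250

0.6250


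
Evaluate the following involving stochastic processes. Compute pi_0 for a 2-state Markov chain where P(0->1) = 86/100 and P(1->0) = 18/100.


Stationary distribution: pi_0 = p10/(p01+p10), pi_1 = p01/(p01+p10)
p01 = 0.8600, p10 = 0.1800
pi_0 = 0.1731

0.1731


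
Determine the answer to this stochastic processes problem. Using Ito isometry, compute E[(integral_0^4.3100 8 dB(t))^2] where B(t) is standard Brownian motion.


By Ito isometry: E[(int f dB)^2] = int f^2 dt
= 8^2 * 4.3100
= 64 * 4.3100 = 275.8400

275.8400


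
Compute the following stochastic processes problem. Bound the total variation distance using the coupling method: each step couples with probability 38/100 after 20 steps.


TV distance bound <= (1-delta)^n
= (1 - 0.3800)^20
= 0.6200^20
= 7.0442e-05

7.0442e-05


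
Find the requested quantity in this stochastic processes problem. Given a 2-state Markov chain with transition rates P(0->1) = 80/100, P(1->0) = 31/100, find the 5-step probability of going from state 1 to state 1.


Computing P^5 by matrix multiplication.
P = [[0.2000, 0.8000], [0.3100, 0.6900]]
After raising P to the power 5:
P^5(1,1) = 0.7207

0.7207


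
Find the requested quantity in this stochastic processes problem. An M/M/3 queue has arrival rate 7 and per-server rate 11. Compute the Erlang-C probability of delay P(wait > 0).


a = lambda/mu = 0.6364
rho = a/c = 0.2121
Erlang-C formula applied:
C(c,a) = 0.0288

0.0288


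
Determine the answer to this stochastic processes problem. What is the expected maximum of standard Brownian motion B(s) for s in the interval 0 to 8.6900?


E(max B(s)) = sqrt(2t/pi)
= sqrt(2*8.6900/pi)
= sqrt(5.5322)
= 2.3521

2.3521


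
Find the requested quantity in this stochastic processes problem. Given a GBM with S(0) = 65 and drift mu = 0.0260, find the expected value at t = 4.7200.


E[S(t)] = S(0) * exp(mu * t)
= 65 * exp(0.0260 * 4.7200)
= 65 * 1.1306
= 73.4869

73.4869


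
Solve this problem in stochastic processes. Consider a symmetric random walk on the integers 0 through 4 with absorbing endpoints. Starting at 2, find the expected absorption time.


For symmetric RW on 0,...,N with absorbing barriers, E(i) = i*(N-i)
E(2) = 2 * 2 = 4

4


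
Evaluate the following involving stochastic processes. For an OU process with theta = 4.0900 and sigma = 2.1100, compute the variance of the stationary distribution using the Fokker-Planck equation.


Stationary variance = sigma^2 / (2*theta)
= 2.1100^2 / (2*4.0900)
= 4.4521 / 8.1800
= 0.5443

0.5443


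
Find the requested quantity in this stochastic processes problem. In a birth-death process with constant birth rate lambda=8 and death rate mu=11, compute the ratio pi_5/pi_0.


For birth-death process, pi_n/pi_0 = (lambda/mu)^n
= (8/11)^5
= 0.2035

0.2035


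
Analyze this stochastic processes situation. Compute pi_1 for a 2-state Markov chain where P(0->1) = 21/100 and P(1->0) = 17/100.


Stationary distribution: pi_0 = p10/(p01+p10), pi_1 = p01/(p01+p10)
p01 = 0.2100, p10 = 0.1700
pi_1 = 0.5526

0.5526


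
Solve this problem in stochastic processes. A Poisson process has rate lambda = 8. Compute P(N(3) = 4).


P(N(t)=k) = (lambda*t)^k * exp(-lambda*t) / k!
lambda*t = 24
= 24^4 * exp(-24) / 4!
= 331776 * 3.7751e-11 / 24
= 5.2187e-07

5.2187e-07


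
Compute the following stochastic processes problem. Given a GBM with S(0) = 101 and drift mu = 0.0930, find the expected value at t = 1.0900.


E[S(t)] = S(0) * exp(mu * t)
= 101 * exp(0.0930 * 1.0900)
= 101 * 1.1067
= 111.7753

111.7753


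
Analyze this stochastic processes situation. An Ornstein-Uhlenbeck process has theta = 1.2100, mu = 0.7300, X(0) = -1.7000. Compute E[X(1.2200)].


E[X(t)] = mu + (X(0) - mu)*exp(-theta*t)
= 0.7300 + (-1.7000 - 0.7300)*exp(-1.2100*1.2200)
= 0.7300 + -2.4300 * 0.2285
= 0.1747

0.1747


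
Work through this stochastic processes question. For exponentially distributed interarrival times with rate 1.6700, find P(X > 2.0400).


P(X > t) = exp(-lambda * t)
= exp(-1.6700 * 2.0400)
= exp(-3.4068) = 0.0331

0.0331


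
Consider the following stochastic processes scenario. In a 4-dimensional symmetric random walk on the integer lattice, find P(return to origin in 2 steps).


P(return in 2 steps) = P(reverse first step) = 1/(2d)
= 1/8
= 0.1250

0.1250


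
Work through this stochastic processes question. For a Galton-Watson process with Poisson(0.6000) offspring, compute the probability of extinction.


Since mu = 0.6000 <= 1, extinction probability = 1.

1.0000


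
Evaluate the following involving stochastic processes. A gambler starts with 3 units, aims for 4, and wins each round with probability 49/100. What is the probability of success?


Gambler's ruin formula:
r = q/p = 0.5100/0.4900 = 1.0408
P(win) = (1 - r^i)/(1 - r^N)
= (1 - 1.0408^3)/(1 - 1.0408^4)
= 0.7348

0.7348


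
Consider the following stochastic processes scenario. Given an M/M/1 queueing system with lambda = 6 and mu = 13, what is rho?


rho = lambda/mu
= 6/13
= 0.4615

0.4615


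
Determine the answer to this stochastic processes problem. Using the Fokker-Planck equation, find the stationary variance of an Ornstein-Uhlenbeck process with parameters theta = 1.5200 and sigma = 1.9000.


Stationary variance = sigma^2 / (2*theta)
= 1.9000^2 / (2*1.5200)
= 3.6100 / 3.0400
= 1.1875

1.1875


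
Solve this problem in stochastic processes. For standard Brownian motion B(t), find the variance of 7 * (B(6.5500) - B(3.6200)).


Var(alpha*(B(t)-B(s))) = alpha^2 * (t-s)
= 7^2 * (6.5500 - 3.6200)
= 49 * 2.9300
= 143.5700

143.5700


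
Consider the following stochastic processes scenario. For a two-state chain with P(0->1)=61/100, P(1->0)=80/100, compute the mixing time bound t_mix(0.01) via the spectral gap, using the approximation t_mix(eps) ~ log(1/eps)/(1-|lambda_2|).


lambda_2 = |1 - p01 - p10| = |1 - 0.6100 - 0.8000| = 0.4100
t_mix ~ log(1/eps)/(1 - |lambda_2|)
= log(100)/(1 - 0.4100) = 4.6052/0.5900
= 7.8054

7.8054


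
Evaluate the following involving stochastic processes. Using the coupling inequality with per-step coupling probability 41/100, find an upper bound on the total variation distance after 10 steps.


TV distance bound <= (1-delta)^n
= (1 - 0.4100)^10
= 0.5900^10
= 0.0051

0.0051


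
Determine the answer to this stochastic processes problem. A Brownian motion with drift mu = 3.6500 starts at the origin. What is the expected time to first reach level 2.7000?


Expected first passage time = a/mu
= 2.7000/3.6500
= 0.7397

0.7397


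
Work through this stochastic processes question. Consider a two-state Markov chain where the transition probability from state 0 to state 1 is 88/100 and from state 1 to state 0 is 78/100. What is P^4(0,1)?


Computing P^4 by matrix multiplication.
P = [[0.1200, 0.8800], [0.7800, 0.2200]]
After raising P to the power 4:
P^4(0,1) = 0.4295

0.4295


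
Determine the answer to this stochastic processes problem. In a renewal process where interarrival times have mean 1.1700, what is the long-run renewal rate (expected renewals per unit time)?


Long-run renewal rate = 1/E(X)
= 1/1.1700
= 0.8547

0.8547


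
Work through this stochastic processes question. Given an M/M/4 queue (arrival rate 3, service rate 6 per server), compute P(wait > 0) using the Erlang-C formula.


a = lambda/mu = 0.5000
rho = a/c = 0.1250
Erlang-C formula applied:
C(c,a) = 0.0018

0.0018


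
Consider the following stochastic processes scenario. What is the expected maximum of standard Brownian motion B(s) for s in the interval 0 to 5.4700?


E(max B(s)) = sqrt(2t/pi)
= sqrt(2*5.4700/pi)
= sqrt(3.4823)
= 1.8661

1.8661


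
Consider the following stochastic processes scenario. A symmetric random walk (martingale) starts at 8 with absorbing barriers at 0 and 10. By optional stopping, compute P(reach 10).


By optional stopping theorem: E(M at tau) = M(0) = 8
P(hit 10)*10 + P(hit 0)*0 = 8
P(hit 10) = (8 - 0)/(10 - 0) = 4/5 = 0.8000

0.8000


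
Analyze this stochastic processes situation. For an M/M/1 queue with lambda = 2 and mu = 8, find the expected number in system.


rho = 2/8 = 0.2500
L = rho/(1-rho)
= 0.2500/0.7500
= 0.3333

0.3333


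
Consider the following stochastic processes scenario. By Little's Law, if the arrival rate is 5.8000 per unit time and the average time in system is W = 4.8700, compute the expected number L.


Little's Law: L = lambda * W
= 5.8000 * 4.8700
= 28.2460

28.2460


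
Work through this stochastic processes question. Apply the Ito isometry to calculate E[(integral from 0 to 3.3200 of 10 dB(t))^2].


By Ito isometry: E[(int f dB)^2] = int f^2 dt
= 10^2 * 3.3200
= 100 * 3.3200 = 332.0000

332.0000


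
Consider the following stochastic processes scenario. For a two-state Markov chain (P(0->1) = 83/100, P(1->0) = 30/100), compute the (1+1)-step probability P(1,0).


P^2 = P^1 * P^1
Computing via matrix multiplication of the transition matrix.
Entry (1,0) of P^2 = 0.2610

0.2610


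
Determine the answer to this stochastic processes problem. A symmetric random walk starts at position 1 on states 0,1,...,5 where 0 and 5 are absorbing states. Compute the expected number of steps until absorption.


For symmetric RW on 0,...,N with absorbing barriers, E(i) = i*(N-i)
E(1) = 1 * 4 = 4

4


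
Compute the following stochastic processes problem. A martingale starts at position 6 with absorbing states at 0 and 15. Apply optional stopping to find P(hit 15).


By optional stopping theorem: E(M at tau) = M(0) = 6
P(hit 15)*15 + P(hit 0)*0 = 6
P(hit 15) = (6 - 0)/(15 - 0) = 2/5 = 0.4000

0.4000


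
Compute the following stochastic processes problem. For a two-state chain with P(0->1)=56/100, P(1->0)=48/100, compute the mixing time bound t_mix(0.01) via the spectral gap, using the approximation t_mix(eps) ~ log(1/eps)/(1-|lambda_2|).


lambda_2 = |1 - p01 - p10| = |1 - 0.5600 - 0.4800| = 0.0400
t_mix ~ log(1/eps)/(1 - |lambda_2|)
= log(100)/(1 - 0.0400) = 4.6052/0.9600
= 4.7971

4.7971


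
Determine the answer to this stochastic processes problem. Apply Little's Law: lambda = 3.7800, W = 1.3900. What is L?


Little's Law: L = lambda * W
= 3.7800 * 1.3900
= 5.2542

5.2542


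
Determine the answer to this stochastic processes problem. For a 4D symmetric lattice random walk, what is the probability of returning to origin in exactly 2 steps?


P(return in 2 steps) = P(reverse first step) = 1/(2d)
= 1/8
= 0.1250

0.1250


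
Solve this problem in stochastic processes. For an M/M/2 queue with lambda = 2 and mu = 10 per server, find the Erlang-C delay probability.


a = lambda/mu = 0.2000
rho = a/c = 0.1000
Erlang-C formula applied:
C(c,a) = 0.0182

0.0182


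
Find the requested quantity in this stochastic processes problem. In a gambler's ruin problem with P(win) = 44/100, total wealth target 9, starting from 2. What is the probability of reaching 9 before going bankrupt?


Gambler's ruin formula:
r = q/p = 0.5600/0.4400 = 1.2727
P(win) = (1 - r^i)/(1 - r^N)
= (1 - 1.2727^2)/(1 - 1.2727^9)
= 0.0799

0.0799


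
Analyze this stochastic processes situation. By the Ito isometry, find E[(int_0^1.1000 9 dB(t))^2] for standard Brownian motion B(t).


By Ito isometry: E[(int f dB)^2] = int f^2 dt
= 9^2 * 1.1000
= 81 * 1.1000 = 89.1000

89.1000


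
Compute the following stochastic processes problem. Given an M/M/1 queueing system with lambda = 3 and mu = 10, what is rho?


rho = lambda/mu
= 3/10
= 0.3000

0.3000


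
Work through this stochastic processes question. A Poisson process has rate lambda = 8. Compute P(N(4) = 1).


P(N(t)=k) = (lambda*t)^k * exp(-lambda*t) / k!
lambda*t = 32
= 32^1 * exp(-32) / 1!
= 32 * 1.2664e-14 / 1
= 4.0525e-13

4.0525e-13


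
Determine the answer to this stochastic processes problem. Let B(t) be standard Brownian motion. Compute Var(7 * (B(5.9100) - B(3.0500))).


Var(alpha*(B(t)-B(s))) = alpha^2 * (t-s)
= 7^2 * (5.9100 - 3.0500)
= 49 * 2.8600
= 140.1400

140.1400


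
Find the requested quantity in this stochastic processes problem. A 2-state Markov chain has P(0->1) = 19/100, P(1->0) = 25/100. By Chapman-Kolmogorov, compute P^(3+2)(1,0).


P^5 = P^3 * P^2
Computing via matrix multiplication of the transition matrix.
Entry (1,0) of P^5 = 0.5369

0.5369


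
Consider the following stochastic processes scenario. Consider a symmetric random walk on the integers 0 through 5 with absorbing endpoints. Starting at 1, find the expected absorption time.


For symmetric RW on 0,...,N with absorbing barriers, E(i) = i*(N-i)
E(1) = 1 * 4 = 4

4


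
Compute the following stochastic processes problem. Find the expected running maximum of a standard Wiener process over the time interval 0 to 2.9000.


E(max B(s)) = sqrt(2t/pi)
= sqrt(2*2.9000/pi)
= sqrt(1.8462)
= 1.3587

1.3587


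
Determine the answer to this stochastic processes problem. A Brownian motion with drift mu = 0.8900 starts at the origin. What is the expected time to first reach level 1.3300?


Expected first passage time = a/mu
= 1.3300/0.8900
= 1.4944

1.4944


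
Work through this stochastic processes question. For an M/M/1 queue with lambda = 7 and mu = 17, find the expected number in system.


rho = 7/17 = 0.4118
L = rho/(1-rho)
= 0.4118/0.5882
= 0.7000

0.7000


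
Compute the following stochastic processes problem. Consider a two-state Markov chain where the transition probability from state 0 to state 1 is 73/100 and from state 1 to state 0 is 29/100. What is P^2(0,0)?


Computing P^2 by matrix multiplication.
P = [[0.2700, 0.7300], [0.2900, 0.7100]]
After raising P to the power 2:
P^2(0,0) = 0.2846

0.2846


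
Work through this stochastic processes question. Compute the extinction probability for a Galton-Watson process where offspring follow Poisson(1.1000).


Since mu = 1.1000 > 1, extinction prob q < 1.
Solve s = exp(mu*(s-1)) iteratively.
q = 0.8239

0.8239


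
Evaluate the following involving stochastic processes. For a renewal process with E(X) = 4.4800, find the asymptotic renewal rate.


Long-run renewal rate = 1/E(X)
= 1/4.4800
= 0.2232

0.2232


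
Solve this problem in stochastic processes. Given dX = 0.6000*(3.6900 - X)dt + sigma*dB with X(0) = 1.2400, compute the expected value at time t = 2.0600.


E[X(t)] = mu + (X(0) - mu)*exp(-theta*t)
= 3.6900 + (1.2400 - 3.6900)*exp(-0.6000*2.0600)
= 3.6900 + -2.4500 * 0.2905
= 2.9782

2.9782


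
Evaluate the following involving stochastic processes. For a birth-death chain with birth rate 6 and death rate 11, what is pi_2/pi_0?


For birth-death process, pi_n/pi_0 = (lambda/mu)^n
= (6/11)^2
= 0.2975

0.2975


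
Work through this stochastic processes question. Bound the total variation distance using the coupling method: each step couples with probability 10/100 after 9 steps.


TV distance bound <= (1-delta)^n
= (1 - 0.1000)^9
= 0.9000^9
= 0.3874

0.3874


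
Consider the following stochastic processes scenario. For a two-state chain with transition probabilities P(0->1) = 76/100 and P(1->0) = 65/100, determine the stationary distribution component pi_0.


Stationary distribution: pi_0 = p10/(p01+p10), pi_1 = p01/(p01+p10)
p01 = 0.7600, p10 = 0.6500
pi_0 = 0.4610

0.4610


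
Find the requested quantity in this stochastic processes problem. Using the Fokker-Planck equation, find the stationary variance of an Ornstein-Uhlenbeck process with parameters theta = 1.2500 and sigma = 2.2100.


Stationary variance = sigma^2 / (2*theta)
= 2.2100^2 / (2*1.2500)
= 4.8841 / 2.5000
= 1.9536

1.9536


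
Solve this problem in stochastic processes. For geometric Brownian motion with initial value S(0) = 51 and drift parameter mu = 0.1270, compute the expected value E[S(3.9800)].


E[S(t)] = S(0) * exp(mu * t)
= 51 * exp(0.1270 * 3.9800)
= 51 * 1.6577
= 84.5451

84.5451


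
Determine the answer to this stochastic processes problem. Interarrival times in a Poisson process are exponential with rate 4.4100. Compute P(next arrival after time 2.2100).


P(X > t) = exp(-lambda * t)
= exp(-4.4100 * 2.2100)
= exp(-9.7461) = 5.8522e-05

5.8522e-05


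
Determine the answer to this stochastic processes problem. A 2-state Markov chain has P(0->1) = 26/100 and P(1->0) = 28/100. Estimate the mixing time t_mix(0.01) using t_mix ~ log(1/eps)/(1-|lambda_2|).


lambda_2 = |1 - p01 - p10| = |1 - 0.2600 - 0.2800| = 0.4600
t_mix ~ log(1/eps)/(1 - |lambda_2|)
= log(100)/(1 - 0.4600) = 4.6052/0.5400
= 8.5281

8.5281


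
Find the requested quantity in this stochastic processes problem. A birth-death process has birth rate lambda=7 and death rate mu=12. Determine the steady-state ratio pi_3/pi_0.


For birth-death process, pi_n/pi_0 = (lambda/mu)^n
= (7/12)^3
= 0.1985

0.1985


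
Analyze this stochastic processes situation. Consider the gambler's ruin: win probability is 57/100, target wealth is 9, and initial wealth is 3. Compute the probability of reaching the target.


Gambler's ruin formula:
r = q/p = 0.4300/0.5700 = 0.7544
P(win) = (1 - r^i)/(1 - r^N)
= (1 - 0.7544^3)/(1 - 0.7544^9)
= 0.6197

0.6197


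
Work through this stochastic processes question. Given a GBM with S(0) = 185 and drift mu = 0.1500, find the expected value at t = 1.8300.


E[S(t)] = S(0) * exp(mu * t)
= 185 * exp(0.1500 * 1.8300)
= 185 * 1.3159
= 243.4364

243.4364


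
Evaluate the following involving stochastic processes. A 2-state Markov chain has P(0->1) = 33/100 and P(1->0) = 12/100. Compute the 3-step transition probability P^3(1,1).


Computing P^3 by matrix multiplication.
P = [[0.6700, 0.3300], [0.1200, 0.8800]]
After raising P to the power 3:
P^3(1,1) = 0.7777

0.7777


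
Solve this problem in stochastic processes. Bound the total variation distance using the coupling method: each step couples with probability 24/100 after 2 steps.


TV distance bound <= (1-delta)^n
= (1 - 0.2400)^2
= 0.7600^2
= 0.5776

0.5776


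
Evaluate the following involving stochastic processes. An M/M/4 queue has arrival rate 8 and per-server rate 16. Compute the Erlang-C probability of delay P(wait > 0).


a = lambda/mu = 0.5000
rho = a/c = 0.1250
Erlang-C formula applied:
C(c,a) = 0.0018

0.0018


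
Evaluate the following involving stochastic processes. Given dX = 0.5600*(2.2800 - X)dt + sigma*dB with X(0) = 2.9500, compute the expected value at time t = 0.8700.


E[X(t)] = mu + (X(0) - mu)*exp(-theta*t)
= 2.2800 + (2.9500 - 2.2800)*exp(-0.5600*0.8700)
= 2.2800 + 0.6700 * 0.6143
= 2.6916

2.6916


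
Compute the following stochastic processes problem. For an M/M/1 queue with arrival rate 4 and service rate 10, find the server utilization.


rho = lambda/mu
= 4/10
= 0.4000

0.4000


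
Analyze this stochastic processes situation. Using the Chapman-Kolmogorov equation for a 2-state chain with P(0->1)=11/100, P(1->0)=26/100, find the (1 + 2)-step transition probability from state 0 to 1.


P^3 = P^1 * P^2
Computing via matrix multiplication of the transition matrix.
Entry (0,1) of P^3 = 0.2230

0.2230


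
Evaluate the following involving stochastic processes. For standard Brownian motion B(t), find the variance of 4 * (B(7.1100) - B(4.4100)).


Var(alpha*(B(t)-B(s))) = alpha^2 * (t-s)
= 4^2 * (7.1100 - 4.4100)
= 16 * 2.7000
= 43.2000

43.2000


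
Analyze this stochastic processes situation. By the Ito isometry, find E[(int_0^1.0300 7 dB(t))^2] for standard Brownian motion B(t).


By Ito isometry: E[(int f dB)^2] = int f^2 dt
= 7^2 * 1.0300
= 49 * 1.0300 = 50.4700

50.4700


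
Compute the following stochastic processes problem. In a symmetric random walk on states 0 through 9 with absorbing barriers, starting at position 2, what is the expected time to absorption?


For symmetric RW on 0,...,N with absorbing barriers, E(i) = i*(N-i)
E(2) = 2 * 7 = 14

14


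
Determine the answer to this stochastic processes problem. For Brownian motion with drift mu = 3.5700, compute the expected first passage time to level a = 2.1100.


Expected first passage time = a/mu
= 2.1100/3.5700
= 0.5910

0.5910


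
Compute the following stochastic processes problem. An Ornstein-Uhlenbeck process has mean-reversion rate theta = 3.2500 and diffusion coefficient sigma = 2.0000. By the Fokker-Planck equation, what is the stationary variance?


Stationary variance = sigma^2 / (2*theta)
= 2.0000^2 / (2*3.2500)
= 4.0000 / 6.5000
= 0.6154

0.6154


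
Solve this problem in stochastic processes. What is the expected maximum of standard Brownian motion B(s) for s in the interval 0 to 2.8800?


E(max B(s)) = sqrt(2t/pi)
= sqrt(2*2.8800/pi)
= sqrt(1.8335)
= 1.3541

1.3541


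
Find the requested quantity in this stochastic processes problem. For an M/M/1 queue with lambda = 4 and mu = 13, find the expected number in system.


rho = 4/13 = 0.3077
L = rho/(1-rho)
= 0.3077/0.6923
= 0.4444

0.4444


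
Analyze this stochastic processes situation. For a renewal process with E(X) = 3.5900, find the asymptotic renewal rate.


Long-run renewal rate = 1/E(X)
= 1/3.5900
= 0.2786

0.2786


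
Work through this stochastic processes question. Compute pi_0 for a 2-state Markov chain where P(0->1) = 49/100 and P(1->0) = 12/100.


Stationary distribution: pi_0 = p10/(p01+p10), pi_1 = p01/(p01+p10)
p01 = 0.4900, p10 = 0.1200
pi_0 = 0.1967

0.1967


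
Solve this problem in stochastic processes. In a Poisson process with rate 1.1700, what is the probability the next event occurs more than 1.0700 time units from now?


P(X > t) = exp(-lambda * t)
= exp(-1.1700 * 1.0700)
= exp(-1.2519) = 0.2860

0.2860


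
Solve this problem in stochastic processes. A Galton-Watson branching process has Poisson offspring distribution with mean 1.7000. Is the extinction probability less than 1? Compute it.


Since mu = 1.7000 > 1, extinction prob q < 1.
Solve s = exp(mu*(s-1)) iteratively.
q = 0.3088

0.3088


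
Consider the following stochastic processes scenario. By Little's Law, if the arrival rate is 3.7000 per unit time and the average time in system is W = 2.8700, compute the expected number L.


Little's Law: L = lambda * W
= 3.7000 * 2.8700
= 10.6190

10.6190


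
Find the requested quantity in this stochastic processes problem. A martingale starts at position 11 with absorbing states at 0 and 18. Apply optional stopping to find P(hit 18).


By optional stopping theorem: E(M at tau) = M(0) = 11
P(hit 18)*18 + P(hit 0)*0 = 11
P(hit 18) = (11 - 0)/(18 - 0) = 11/18 = 0.6111

0.6111


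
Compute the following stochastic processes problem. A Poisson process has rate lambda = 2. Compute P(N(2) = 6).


P(N(t)=k) = (lambda*t)^k * exp(-lambda*t) / k!
lambda*t = 4
= 4^6 * exp(-4) / 6!
= 4096 * 0.0183 / 720
= 0.1042

0.1042


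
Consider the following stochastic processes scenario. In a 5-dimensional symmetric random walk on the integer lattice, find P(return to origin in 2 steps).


P(return in 2 steps) = P(reverse first step) = 1/(2d)
= 1/10
= 0.1000

0.1000


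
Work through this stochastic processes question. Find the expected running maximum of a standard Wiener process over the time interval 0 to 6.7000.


E(max B(s)) = sqrt(2t/pi)
= sqrt(2*6.7000/pi)
= sqrt(4.2654)
= 2.0653

2.0653


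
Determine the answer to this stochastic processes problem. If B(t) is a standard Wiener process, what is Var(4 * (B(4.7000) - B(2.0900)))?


Var(alpha*(B(t)-B(s))) = alpha^2 * (t-s)
= 4^2 * (4.7000 - 2.0900)
= 16 * 2.6100
= 41.7600

41.7600


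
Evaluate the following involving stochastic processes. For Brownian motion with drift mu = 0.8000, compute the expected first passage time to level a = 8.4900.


Expected first passage time = a/mu
= 8.4900/0.8000
= 10.6125

10.6125


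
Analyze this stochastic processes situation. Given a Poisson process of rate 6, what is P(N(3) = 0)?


P(N(t)=k) = (lambda*t)^k * exp(-lambda*t) / k!
lambda*t = 18
= 18^0 * exp(-18) / 0!
= 1 * 1.5230e-08 / 1
= 1.5230e-08

1.5230e-08


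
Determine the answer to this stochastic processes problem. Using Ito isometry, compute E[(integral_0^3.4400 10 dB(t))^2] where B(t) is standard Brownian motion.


By Ito isometry: E[(int f dB)^2] = int f^2 dt
= 10^2 * 3.4400
= 100 * 3.4400 = 344.0000

344.0000


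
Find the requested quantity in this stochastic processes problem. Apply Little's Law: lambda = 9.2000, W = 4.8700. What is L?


Little's Law: L = lambda * W
= 9.2000 * 4.8700
= 44.8040

44.8040


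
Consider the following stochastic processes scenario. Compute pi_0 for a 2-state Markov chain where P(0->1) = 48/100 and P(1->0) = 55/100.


Stationary distribution: pi_0 = p10/(p01+p10), pi_1 = p01/(p01+p10)
p01 = 0.4800, p10 = 0.5500
pi_0 = 0.5340

0.5340


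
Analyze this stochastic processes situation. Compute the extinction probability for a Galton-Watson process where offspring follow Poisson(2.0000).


Since mu = 2.0000 > 1, extinction prob q < 1.
Solve s = exp(mu*(s-1)) iteratively.
q = 0.2032

0.2032


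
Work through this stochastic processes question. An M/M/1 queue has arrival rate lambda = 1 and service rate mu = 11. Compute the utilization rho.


rho = lambda/mu
= 1/11
= 0.0909

0.0909


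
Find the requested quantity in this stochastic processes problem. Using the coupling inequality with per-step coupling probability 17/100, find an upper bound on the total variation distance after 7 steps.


TV distance bound <= (1-delta)^n
= (1 - 0.1700)^7
= 0.8300^7
= 0.2714

0.2714


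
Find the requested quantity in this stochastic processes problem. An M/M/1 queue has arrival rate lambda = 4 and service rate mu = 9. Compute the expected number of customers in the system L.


rho = 4/9 = 0.4444
L = rho/(1-rho)
= 0.4444/0.5556
= 0.8000

0.8000


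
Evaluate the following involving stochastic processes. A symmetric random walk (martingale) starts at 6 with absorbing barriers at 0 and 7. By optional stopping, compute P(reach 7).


By optional stopping theorem: E(M at tau) = M(0) = 6
P(hit 7)*7 + P(hit 0)*0 = 6
P(hit 7) = (6 - 0)/(7 - 0) = 6/7 = 0.8571

0.8571


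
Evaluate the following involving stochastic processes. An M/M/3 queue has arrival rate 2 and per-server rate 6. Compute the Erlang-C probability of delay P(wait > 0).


a = lambda/mu = 0.3333
rho = a/c = 0.1111
Erlang-C formula applied:
C(c,a) = 0.0050

0.0050


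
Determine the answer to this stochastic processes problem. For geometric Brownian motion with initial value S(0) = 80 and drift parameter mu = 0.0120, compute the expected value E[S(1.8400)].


E[S(t)] = S(0) * exp(mu * t)
= 80 * exp(0.0120 * 1.8400)
= 80 * 1.0223
= 81.7860

81.7860


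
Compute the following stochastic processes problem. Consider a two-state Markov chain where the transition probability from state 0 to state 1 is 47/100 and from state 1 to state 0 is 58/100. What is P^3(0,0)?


Computing P^3 by matrix multiplication.
P = [[0.5300, 0.4700], [0.5800, 0.4200]]
After raising P to the power 3:
P^3(0,0) = 0.5523

0.5523


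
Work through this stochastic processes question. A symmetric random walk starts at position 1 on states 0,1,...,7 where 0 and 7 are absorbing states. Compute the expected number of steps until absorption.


For symmetric RW on 0,...,N with absorbing barriers, E(i) = i*(N-i)
E(1) = 1 * 6 = 6

6


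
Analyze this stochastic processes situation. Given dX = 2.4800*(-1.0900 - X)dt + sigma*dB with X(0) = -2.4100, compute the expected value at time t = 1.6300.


E[X(t)] = mu + (X(0) - mu)*exp(-theta*t)
= -1.0900 + (-2.4100 - -1.0900)*exp(-2.4800*1.6300)
= -1.0900 + -1.3200 * 0.0176
= -1.1132

-1.1132


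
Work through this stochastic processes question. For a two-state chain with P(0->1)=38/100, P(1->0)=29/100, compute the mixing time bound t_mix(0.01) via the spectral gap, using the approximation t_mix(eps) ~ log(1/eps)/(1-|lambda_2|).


lambda_2 = |1 - p01 - p10| = |1 - 0.3800 - 0.2900| = 0.3300
t_mix ~ log(1/eps)/(1 - |lambda_2|)
= log(100)/(1 - 0.3300) = 4.6052/0.6700
= 6.8734

6.8734


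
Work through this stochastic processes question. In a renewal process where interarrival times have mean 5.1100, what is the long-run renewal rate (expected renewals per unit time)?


Long-run renewal rate = 1/E(X)
= 1/5.1100
= 0.1957

0.1957


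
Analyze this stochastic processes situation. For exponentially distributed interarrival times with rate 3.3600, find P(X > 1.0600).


P(X > t) = exp(-lambda * t)
= exp(-3.3600 * 1.0600)
= exp(-3.5616) = 0.0284

0.0284


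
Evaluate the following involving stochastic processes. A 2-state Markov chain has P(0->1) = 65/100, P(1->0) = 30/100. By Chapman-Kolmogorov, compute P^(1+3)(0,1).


P^4 = P^1 * P^3
Computing via matrix multiplication of the transition matrix.
Entry (0,1) of P^4 = 0.6842

0.6842


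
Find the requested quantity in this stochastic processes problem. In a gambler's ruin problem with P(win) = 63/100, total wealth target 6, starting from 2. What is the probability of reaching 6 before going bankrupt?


Gambler's ruin formula:
r = q/p = 0.3700/0.6300 = 0.5873
P(win) = (1 - r^i)/(1 - r^N)
= (1 - 0.5873^2)/(1 - 0.5873^6)
= 0.6831

0.6831


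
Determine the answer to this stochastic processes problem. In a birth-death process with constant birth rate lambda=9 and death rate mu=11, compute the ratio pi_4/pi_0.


For birth-death process, pi_n/pi_0 = (lambda/mu)^n
= (9/11)^4
= 0.4481

0.4481


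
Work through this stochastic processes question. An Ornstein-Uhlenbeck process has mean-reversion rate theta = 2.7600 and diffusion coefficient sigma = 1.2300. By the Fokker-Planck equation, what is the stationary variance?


Stationary variance = sigma^2 / (2*theta)
= 1.2300^2 / (2*2.7600)
= 1.5129 / 5.5200
= 0.2741

0.2741


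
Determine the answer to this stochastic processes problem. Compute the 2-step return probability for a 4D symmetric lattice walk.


P(return in 2 steps) = P(reverse first step) = 1/(2d)
= 1/8
= 0.1250

0.1250


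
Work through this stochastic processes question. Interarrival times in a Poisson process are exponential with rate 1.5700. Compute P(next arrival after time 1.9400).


P(X > t) = exp(-lambda * t)
= exp(-1.5700 * 1.9400)
= exp(-3.0458) = 0.0476

0.0476


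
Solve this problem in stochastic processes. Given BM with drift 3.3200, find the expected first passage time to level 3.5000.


Expected first passage time = a/mu
= 3.5000/3.3200
= 1.0542

1.0542


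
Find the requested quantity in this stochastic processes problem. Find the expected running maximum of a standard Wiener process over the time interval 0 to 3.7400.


E(max B(s)) = sqrt(2t/pi)
= sqrt(2*3.7400/pi)
= sqrt(2.3810)
= 1.5430

1.5430


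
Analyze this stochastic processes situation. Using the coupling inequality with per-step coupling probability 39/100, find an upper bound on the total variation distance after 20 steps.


TV distance bound <= (1-delta)^n
= (1 - 0.3900)^20
= 0.6100^20
= 5.0886e-05

5.0886e-05


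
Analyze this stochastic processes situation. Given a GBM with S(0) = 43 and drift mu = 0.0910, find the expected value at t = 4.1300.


E[S(t)] = S(0) * exp(mu * t)
= 43 * exp(0.0910 * 4.1300)
= 43 * 1.4562
= 62.6166

62.6166


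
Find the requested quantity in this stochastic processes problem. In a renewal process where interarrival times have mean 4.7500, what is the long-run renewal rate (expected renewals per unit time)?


Long-run renewal rate = 1/E(X)
= 1/4.7500
= 0.2105

0.2105


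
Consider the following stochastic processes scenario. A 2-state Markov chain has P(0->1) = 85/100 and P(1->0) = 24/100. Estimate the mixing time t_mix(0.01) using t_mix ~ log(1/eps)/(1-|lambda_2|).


lambda_2 = |1 - p01 - p10| = |1 - 0.8500 - 0.2400| = 0.0900
t_mix ~ log(1/eps)/(1 - |lambda_2|)
= log(100)/(1 - 0.0900) = 4.6052/0.9100
= 5.0606

5.0606


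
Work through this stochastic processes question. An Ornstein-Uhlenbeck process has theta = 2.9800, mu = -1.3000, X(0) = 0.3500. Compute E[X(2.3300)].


E[X(t)] = mu + (X(0) - mu)*exp(-theta*t)
= -1.3000 + (0.3500 - -1.3000)*exp(-2.9800*2.3300)
= -1.3000 + 1.6500 * 9.6498e-04
= -1.2984

-1.2984


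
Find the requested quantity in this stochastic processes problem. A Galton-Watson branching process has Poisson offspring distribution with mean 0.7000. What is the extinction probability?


Since mu = 0.7000 <= 1, extinction probability = 1.

1.0000


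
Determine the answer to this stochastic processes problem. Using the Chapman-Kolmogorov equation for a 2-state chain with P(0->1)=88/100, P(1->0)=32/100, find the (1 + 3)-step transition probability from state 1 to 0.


P^4 = P^1 * P^3
Computing via matrix multiplication of the transition matrix.
Entry (1,0) of P^4 = 0.2662

0.2662


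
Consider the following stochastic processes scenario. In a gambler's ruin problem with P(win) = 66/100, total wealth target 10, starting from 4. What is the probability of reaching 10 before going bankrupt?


Gambler's ruin formula:
r = q/p = 0.3400/0.6600 = 0.5152
P(win) = (1 - r^i)/(1 - r^N)
= (1 - 0.5152^4)/(1 - 0.5152^10)
= 0.9308

0.9308


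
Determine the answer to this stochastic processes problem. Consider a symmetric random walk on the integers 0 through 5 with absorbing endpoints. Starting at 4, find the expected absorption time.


For symmetric RW on 0,...,N with absorbing barriers, E(i) = i*(N-i)
E(4) = 4 * 1 = 4

4


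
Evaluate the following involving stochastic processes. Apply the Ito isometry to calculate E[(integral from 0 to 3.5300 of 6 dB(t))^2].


By Ito isometry: E[(int f dB)^2] = int f^2 dt
= 6^2 * 3.5300
= 36 * 3.5300 = 127.0800

127.0800


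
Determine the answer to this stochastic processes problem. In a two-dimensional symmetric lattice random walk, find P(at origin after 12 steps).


P = C(12,6)^2 / 4^12
= 924^2 / 16777216
= 853776 / 16777216
= 0.0509

0.0509


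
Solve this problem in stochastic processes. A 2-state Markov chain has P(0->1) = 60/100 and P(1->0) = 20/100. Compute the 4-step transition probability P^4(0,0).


Computing P^4 by matrix multiplication.
P = [[0.4000, 0.6000], [0.2000, 0.8000]]
After raising P to the power 4:
P^4(0,0) = 0.2512

0.2512


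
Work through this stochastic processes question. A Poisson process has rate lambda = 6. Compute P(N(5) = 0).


P(N(t)=k) = (lambda*t)^k * exp(-lambda*t) / k!
lambda*t = 30
= 30^0 * exp(-30) / 0!
= 1 * 9.3576e-14 / 1
= 9.3576e-14

9.3576e-14


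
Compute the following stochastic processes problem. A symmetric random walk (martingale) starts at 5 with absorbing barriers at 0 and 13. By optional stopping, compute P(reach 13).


By optional stopping theorem: E(M at tau) = M(0) = 5
P(hit 13)*13 + P(hit 0)*0 = 5
P(hit 13) = (5 - 0)/(13 - 0) = 5/13 = 0.3846

0.3846


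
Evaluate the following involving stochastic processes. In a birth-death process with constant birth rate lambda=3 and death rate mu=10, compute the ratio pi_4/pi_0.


For birth-death process, pi_n/pi_0 = (lambda/mu)^n
= (3/10)^4
= 0.0081

0.0081


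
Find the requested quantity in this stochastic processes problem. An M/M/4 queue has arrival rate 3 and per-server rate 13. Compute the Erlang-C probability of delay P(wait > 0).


a = lambda/mu = 0.2308
rho = a/c = 0.0577
Erlang-C formula applied:
C(c,a) = 9.9560e-05

9.9560e-05


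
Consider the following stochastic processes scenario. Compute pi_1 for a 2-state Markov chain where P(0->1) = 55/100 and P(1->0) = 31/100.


Stationary distribution: pi_0 = p10/(p01+p10), pi_1 = p01/(p01+p10)
p01 = 0.5500, p10 = 0.3100
pi_1 = 0.6395

0.6395
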